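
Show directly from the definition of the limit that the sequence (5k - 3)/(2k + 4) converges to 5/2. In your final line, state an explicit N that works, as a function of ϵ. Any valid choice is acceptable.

Fix ϵ > 0. For k ≥ 1, |(5k - 3)/(2k + 4) − (5/2)| = |-26|/(2(2k + 4)) = 26/(2(2k + 4)).
Since 2k + 4 ≥ 2k for k ≥ 1, this is ≤ 26/(2·2k) = (13/2)/k.
So |(5k - 3)/(2k + 4) − (5/2)| < ϵ whenever k > (13/2)/ϵ.
Take N = (13/2)/ϵ. If k > N then |(5k - 3)/(2k + 4) − (5/2)| ≤ (13/2)/k < ϵ.

N = (13/2)/ϵ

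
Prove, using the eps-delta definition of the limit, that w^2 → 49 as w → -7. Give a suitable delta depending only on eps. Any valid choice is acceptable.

delta = min(2, eps/16)

Let eps > 0 be given. We seek delta > 0 with 0 < |w + 7| < delta ⇒ |w^2 − 49| < eps.
Factor: w^2 − 49 = (w + 7)(w - 7), so |w^2 − 49| = |w + 7|·|w - 7|.
Restrict delta ≤ 2. Then |w + 7| < 2 gives |w| < 9, so by the triangle inequality |w - 7| ≤ 9 + 7 = 16.
Hence |w^2 − 49| ≤ 16|w + 7|, which is < eps once |w + 7| < eps/16.
Take delta = min(2, eps/16). If 0 < |w + 7| < delta then both bounds hold and |w^2 − 49| ≤ 16|w + 7| < 16·(eps/16) = eps.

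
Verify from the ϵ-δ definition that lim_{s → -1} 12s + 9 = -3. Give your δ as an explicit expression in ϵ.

Let ϵ > 0. We need δ > 0 so that 0 < |s + 1| < δ implies |(12s + 9) + 3| < ϵ.
Since (12s + 9) + 3 = 12(s + 1), we have |(12s + 9) + 3| = 12|s + 1|.
Thus it suffices that |s + 1| < ϵ/12.
Choosing δ = ϵ/12 gives |(12s + 9) + 3| = 12|s + 1| < ϵ whenever |s + 1| < δ.

δ = ϵ/12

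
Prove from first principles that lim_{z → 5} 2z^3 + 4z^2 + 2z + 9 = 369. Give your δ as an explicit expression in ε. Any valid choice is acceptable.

Let ε > 0 be given. We want δ > 0 such that 0 < |z − 5| < δ implies |(2z^3 + 4z^2 + 2z + 9) − 369| < ε.
(2z^3 + 4z^2 + 2z + 9) − 369 = 2z^3 + 4z^2 + 2z - 360 = (z − 5)(2z^2 + 14z + 72).
So |(2z^3 + 4z^2 + 2z + 9) − 369| = |z − 5|·|2z^2 + 14z + 72|.
Require δ ≤ 1. Then |z − 5| < 1 gives |z| < 6, and by the triangle inequality |2z^2 + 14z + 72| ≤ 2·6^2 + 14·6 + 72 = 228.
Hence |(2z^3 + 4z^2 + 2z + 9) − 369| ≤ 228|z − 5| < ε provided |z − 5| < ε/228.
Take δ = min(1, ε/228). Then 0 < |z − 5| < δ gives both |z − 5| < 1 and |z − 5| < ε/228, so |(2z^3 + 4z^2 + 2z + 9) − 369| < ε.

δ = min(1, ε/228)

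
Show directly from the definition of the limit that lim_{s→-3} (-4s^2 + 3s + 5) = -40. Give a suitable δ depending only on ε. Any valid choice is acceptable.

δ = min(2, ε/35)

Let ε > 0 be given. We want δ > 0 such that 0 < |s + 3| < δ implies |(-4s^2 + 3s + 5) + 40| < ε.
(-4s^2 + 3s + 5) + 40 = -4s^2 + 3s + 45 = (s + 3)(-4s + 15).
So |(-4s^2 + 3s + 5) + 40| = |s + 3|·|-4s + 15|.
Assume first that |s + 3| < 2, so |s| < 5. Then |-4s + 15| ≤ 4·5 + 15 = 35.
Hence |(-4s^2 + 3s + 5) + 40| ≤ 35|s + 3| < ε provided |s + 3| < ε/35.
Choosing δ = min(2, ε/35) ensures both conditions, hence |(-4s^2 + 3s + 5) + 40| < ε.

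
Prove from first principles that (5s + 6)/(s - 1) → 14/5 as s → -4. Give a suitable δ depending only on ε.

Suppose ε > 0. We want δ > 0 with 0 < |s + 4| < δ ⇒ |(5s + 6)/(s - 1) − (14/5)| < ε.
Combining over a common denominator, (5s + 6)/(s - 1) − (14/5) = [(5s + 6)·(-5) − (-14)·(s - 1)] / [(-5)·(s - 1)] = -11(s + 4) / ((-5)(s - 1)).
So |(5s + 6)/(s - 1) − (14/5)| = 11|s + 4| / (5·|s − 1|).
Restrict δ ≤ 5/2. Then |s + 4| < 5/2 gives |s − 1| = |(s + 4) + (-5)| ≥ 5 − 5/2 = 5/2.
Hence |(5s + 6)/(s - 1) − (14/5)| < 11|s + 4|/(5·(5/2)) = (22/25)|s + 4|, which is < ε once |s + 4| < (25/22)ε.
Take δ = min(5/2, (25/22)ε). Then 0 < |s + 4| < δ forces both bounds, so |(5s + 6)/(s - 1) − (14/5)| < ε.

δ = min(5/2, (25/22)ε)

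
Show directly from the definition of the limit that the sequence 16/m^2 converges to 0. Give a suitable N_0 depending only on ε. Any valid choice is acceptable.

N_0 = (16/ε)^{1/2}

Suppose ε > 0. For m ≥ 1, |16/m^2 − 0| = 16/m^2.
16/m^2 < ε ⇔ m^2 > 16/ε ⇔ m > (16/ε)^{1/2}.
Take N_0 = (16/ε)^{1/2}. Then m > N_0 implies 16/m^2 < ε.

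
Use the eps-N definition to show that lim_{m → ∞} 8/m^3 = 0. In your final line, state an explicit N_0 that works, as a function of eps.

Let eps > 0. For m ≥ 1, |8/m^3 − 0| = 8/m^3.
8/m^3 < eps ⇔ m^3 > 8/eps ⇔ m > (8/eps)^{1/3}.
Take N_0 = (8/eps)^{1/3}. Then m > N_0 implies 8/m^3 < eps.

N_0 = (8/eps)^{1/3}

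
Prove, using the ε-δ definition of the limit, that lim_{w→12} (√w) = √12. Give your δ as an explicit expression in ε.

δ = min(12, √12·ε)

Let ε > 0. We want δ > 0 such that 0 < |w − 12| < δ implies |√w − √12| < ε.
Rationalise: √w − √12 = (w − 12)/(√w + √12), so |√w − √12| = |w − 12|/(√w + √12).
Restrict δ ≤ 12 so that |w − 12| < 12 forces w > 0, and then √w + √12 > √12.
Hence |√w − √12| < |w − 12|/√12, which is < ε once |w − 12| < √12·ε.
Take δ = min(12, √12·ε). If 0 < |w − 12| < δ then w > 0 and |√w − √12| < |w − 12|/√12 < ε.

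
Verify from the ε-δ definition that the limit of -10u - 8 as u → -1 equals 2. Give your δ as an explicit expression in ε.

Let ε > 0 be given. We need δ > 0 so that 0 < |u + 1| < δ implies |(-10u - 8) − 2| < ε.
|(-10u - 8) − 2| = |-10u - 10| = 10|u + 1|.
Thus it suffices that |u + 1| < ε/10.
Take δ = ε/10. If 0 < |u + 1| < δ then |(-10u - 8) − 2| = 10|u + 1| < 10·(ε/10) = ε.

δ = ε/10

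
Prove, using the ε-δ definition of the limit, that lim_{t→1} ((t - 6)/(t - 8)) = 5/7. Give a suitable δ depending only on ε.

δ = min(7/2, (49/4)ε)

Let ε > 0 be given. We want δ > 0 with 0 < |t − 1| < δ ⇒ |(t - 6)/(t - 8) − (5/7)| < ε.
Combining over a common denominator, (t - 6)/(t - 8) − (5/7) = [(t - 6)·(-7) − (-5)·(t - 8)] / [(-7)·(t - 8)] = -2(t − 1) / ((-7)(t - 8)).
So |(t - 6)/(t - 8) − (5/7)| = 2|t − 1| / (7·|t − 8|).
Require δ ≤ 7/2, so |t − 8| ≥ |-7| − |t − 1| > 7 − 7/2 = 7/2.
Hence |(t - 6)/(t - 8) − (5/7)| < 2|t − 1|/(7·(7/2)) = (4/49)|t − 1|, which is < ε once |t − 1| < (49/4)ε.
Take δ = min(7/2, (49/4)ε). Then 0 < |t − 1| < δ forces both bounds, so |(t - 6)/(t - 8) − (5/7)| < ε.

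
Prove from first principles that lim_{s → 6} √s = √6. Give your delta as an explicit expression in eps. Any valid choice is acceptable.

delta = min(6, √6·eps)

Fix eps > 0. We want delta > 0 such that 0 < |s − 6| < delta implies |√s − √6| < eps.
Multiplying by the conjugate, |√s − √6| = |s − 6|/(√s + √6).
Restrict delta ≤ 6 so that |s − 6| < 6 forces s > 0, and then √s + √6 > √6.
Hence |√s − √6| < |s − 6|/√6, which is < eps once |s − 6| < √6·eps.
Take delta = min(6, √6·eps). If 0 < |s − 6| < delta then s > 0 and |√s − √6| < |s − 6|/√6 < eps.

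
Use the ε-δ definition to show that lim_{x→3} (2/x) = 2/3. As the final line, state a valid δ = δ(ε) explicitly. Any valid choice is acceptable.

δ = min(3/2, (9/4)ε)

Fix ε > 0. We seek δ > 0 such that 0 < |x − 3| < δ implies |2/x − (2/3)| < ε.
|2/x − (2/3)| = 2·|3 − x|/(3·|x|) = 2|x − 3|/(3|x|).
Require δ ≤ 3/2 so that |x| > 3 − 3/2 = 3/2, hence 3|x| > 9/2.
Then |2/x − (2/3)| < 2|x − 3|/(9/2), which is < ε when |x − 3| < (9/4)ε.
Take δ = min(3/2, (9/4)ε). Then 0 < |x − 3| < δ gives both |x − 3| < 3/2 and |x − 3| < (9/4)ε, so |2/x − (2/3)| < ε.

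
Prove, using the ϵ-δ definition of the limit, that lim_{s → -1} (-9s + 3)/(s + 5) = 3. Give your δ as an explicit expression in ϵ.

δ = min(2, (1/6)ϵ)

Let ϵ > 0. We want δ > 0 with 0 < |s + 1| < δ ⇒ |(-9s + 3)/(s + 5) − 3| < ϵ.
Combining over a common denominator, (-9s + 3)/(s + 5) − 3 = [(-9s + 3)·4 − 12·(s + 5)] / [4·(s + 5)] = -48(s + 1) / (4(s + 5)).
So |(-9s + 3)/(s + 5) − 3| = 48|s + 1| / (4·|s + 5|).
Require δ ≤ 2, so |s + 5| ≥ |4| − |s + 1| > 4 − 2 = 2.
Hence |(-9s + 3)/(s + 5) − 3| < 48|s + 1|/(4·2) = 6|s + 1|, which is < ϵ once |s + 1| < (1/6)ϵ.
Take δ = min(2, (1/6)ϵ). Then 0 < |s + 1| < δ forces both bounds, so |(-9s + 3)/(s + 5) − 3| < ϵ.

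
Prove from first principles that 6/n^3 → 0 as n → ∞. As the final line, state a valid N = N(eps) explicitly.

N = (6/eps)^{1/3}

Let eps > 0. For n ≥ 1, |6/n^3 − 0| = 6/n^3.
6/n^3 < eps ⇔ n^3 > 6/eps ⇔ n > (6/eps)^{1/3}.
Take N = (6/eps)^{1/3}. Then n > N implies 6/n^3 < eps.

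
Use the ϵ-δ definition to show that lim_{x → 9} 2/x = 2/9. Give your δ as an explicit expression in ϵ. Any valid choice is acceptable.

Let ϵ > 0. We seek δ > 0 such that 0 < |x − 9| < δ implies |2/x − (2/9)| < ϵ.
|2/x − (2/9)| = 2·|9 − x|/(9·|x|) = 2|x − 9|/(9|x|).
Require δ ≤ 9/2 so that |x| > 9 − 9/2 = 9/2, hence 9|x| > 81/2.
Then |2/x − (2/9)| < 2|x − 9|/(81/2), which is < ϵ when |x − 9| < (81/4)ϵ.
Take δ = min(9/2, (81/4)ϵ). Then 0 < |x − 9| < δ gives both |x − 9| < 9/2 and |x − 9| < (81/4)ϵ, so |2/x − (2/9)| < ϵ.

δ = min(9/2, (81/4)ϵ)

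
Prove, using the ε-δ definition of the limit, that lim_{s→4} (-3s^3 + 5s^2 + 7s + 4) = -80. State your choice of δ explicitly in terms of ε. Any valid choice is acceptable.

Let ε > 0 be given. We want δ > 0 such that 0 < |s − 4| < δ implies |(-3s^3 + 5s^2 + 7s + 4) + 80| < ε.
(-3s^3 + 5s^2 + 7s + 4) + 80 = -3s^3 + 5s^2 + 7s + 84 = (s − 4)(-3s^2 - 7s - 21).
So |(-3s^3 + 5s^2 + 7s + 4) + 80| = |s − 4|·|-3s^2 - 7s - 21|.
Assume first that |s − 4| < 1, so |s| < 5. Then |-3s^2 - 7s - 21| ≤ 3·5^2 + 7·5 + 21 = 131.
Hence |(-3s^3 + 5s^2 + 7s + 4) + 80| ≤ 131|s − 4| < ε provided |s − 4| < ε/131.
Choosing δ = min(1, ε/131) ensures both conditions, hence |(-3s^3 + 5s^2 + 7s + 4) + 80| < ε.

δ = min(1, ε/131)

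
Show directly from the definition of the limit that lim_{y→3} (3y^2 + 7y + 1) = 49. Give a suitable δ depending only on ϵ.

Let ϵ > 0 be given. We want δ > 0 such that 0 < |y − 3| < δ implies |(3y^2 + 7y + 1) − 49| < ϵ.
(3y^2 + 7y + 1) − 49 = 3y^2 + 7y - 48 = (y − 3)(3y + 16).
So |(3y^2 + 7y + 1) − 49| = |y − 3|·|3y + 16|.
Require δ ≤ 1. Then |y − 3| < 1 gives |y| < 4, and by the triangle inequality |3y + 16| ≤ 3·4 + 16 = 28.
Hence |(3y^2 + 7y + 1) − 49| ≤ 28|y − 3| < ϵ provided |y − 3| < ϵ/28.
Choosing δ = min(1, ϵ/28) ensures both conditions, hence |(3y^2 + 7y + 1) − 49| < ϵ.

δ = min(1, ϵ/28)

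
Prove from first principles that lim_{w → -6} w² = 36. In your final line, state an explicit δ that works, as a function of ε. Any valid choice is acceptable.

Let ε > 0. We seek δ > 0 with 0 < |w + 6| < δ ⇒ |w² − 36| < ε.
Factor: w² − 36 = (w + 6)(w - 6), so |w² − 36| = |w + 6|·|w - 6|.
Restrict δ ≤ 1. Then |w + 6| < 1 gives |w| < 7, so by the triangle inequality |w - 6| ≤ 7 + 6 = 13.
Hence |w² − 36| ≤ 13|w + 6|, which is < ε once |w + 6| < ε/13.
Take δ = min(1, ε/13). If 0 < |w + 6| < δ then both bounds hold and |w² − 36| ≤ 13|w + 6| < 13·(ε/13) = ε.

δ = min(1, ε/13)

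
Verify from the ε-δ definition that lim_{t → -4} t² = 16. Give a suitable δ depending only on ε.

δ = min(2, ε/10)

Suppose ε > 0. We seek δ > 0 with 0 < |t + 4| < δ ⇒ |t² − 16| < ε.
Factor: t² − 16 = (t + 4)(t - 4), so |t² − 16| = |t + 4|·|t - 4|.
Restrict δ ≤ 2. Then |t + 4| < 2 gives |t| < 6, so by the triangle inequality |t - 4| ≤ 6 + 4 = 10.
Hence |t² − 16| ≤ 10|t + 4|, which is < ε once |t + 4| < ε/10.
Take δ = min(2, ε/10). If 0 < |t + 4| < δ then both bounds hold and |t² − 16| ≤ 10|t + 4| < 10·(ε/10) = ε.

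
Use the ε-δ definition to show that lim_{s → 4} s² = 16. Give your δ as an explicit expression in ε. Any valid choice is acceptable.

Let ε > 0. We seek δ > 0 with 0 < |s − 4| < δ ⇒ |s² − 16| < ε.
Factor: s² − 16 = (s − 4)(s + 4), so |s² − 16| = |s − 4|·|s + 4|.
Restrict δ ≤ 1. Then |s − 4| < 1 gives |s| < 5, so by the triangle inequality |s + 4| ≤ 5 + 4 = 9.
Hence |s² − 16| ≤ 9|s − 4|, which is < ε once |s − 4| < ε/9.
Take δ = min(1, ε/9). If 0 < |s − 4| < δ then both bounds hold and |s² − 16| ≤ 9|s − 4| < 9·(ε/9) = ε.

δ = min(1, ε/9)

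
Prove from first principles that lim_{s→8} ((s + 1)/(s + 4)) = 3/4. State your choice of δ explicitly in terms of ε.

δ = min(6, 24ε)

Fix ε > 0. We want δ > 0 with 0 < |s − 8| < δ ⇒ |(s + 1)/(s + 4) − (3/4)| < ε.
Combining over a common denominator, (s + 1)/(s + 4) − (3/4) = [(s + 1)·12 − 9·(s + 4)] / [12·(s + 4)] = 3(s − 8) / (12(s + 4)).
So |(s + 1)/(s + 4) − (3/4)| = 3|s − 8| / (12·|s + 4|).
Require δ ≤ 6, so |s + 4| ≥ |12| − |s − 8| > 12 − 6 = 6.
Hence |(s + 1)/(s + 4) − (3/4)| < 3|s − 8|/(12·6) = (1/24)|s − 8|, which is < ε once |s − 8| < 24ε.
Take δ = min(6, 24ε). Then 0 < |s − 8| < δ forces both bounds, so |(s + 1)/(s + 4) − (3/4)| < ε.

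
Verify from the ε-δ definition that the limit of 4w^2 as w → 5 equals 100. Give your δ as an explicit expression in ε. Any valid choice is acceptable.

δ = min(2, ε/48)

Suppose ε > 0. We want δ > 0 such that 0 < |w − 5| < δ implies |(4w^2) − 100| < ε.
(4w^2) − 100 = 4w^2 - 100 = (w − 5)(4w + 20).
So |(4w^2) − 100| = |w − 5|·|4w + 20|.
Require δ ≤ 2. Then |w − 5| < 2 gives |w| < 7, and by the triangle inequality |4w + 20| ≤ 4·7 + 20 = 48.
Hence |(4w^2) − 100| ≤ 48|w − 5| < ε provided |w − 5| < ε/48.
Choosing δ = min(2, ε/48) ensures both conditions, hence |(4w^2) − 100| < ε.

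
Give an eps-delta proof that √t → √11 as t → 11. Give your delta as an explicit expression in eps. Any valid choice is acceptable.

delta = min(11, √11·eps)

Fix eps > 0. We want delta > 0 such that 0 < |t − 11| < delta implies |√t − √11| < eps.
Rationalise: √t − √11 = (t − 11)/(√t + √11), so |√t − √11| = |t − 11|/(√t + √11).
Restrict delta ≤ 11 so that |t − 11| < 11 forces t > 0, and then √t + √11 > √11.
Hence |√t − √11| < |t − 11|/√11, which is < eps once |t − 11| < √11·eps.
Take delta = min(11, √11·eps). If 0 < |t − 11| < delta then t > 0 and |√t − √11| < |t − 11|/√11 < eps.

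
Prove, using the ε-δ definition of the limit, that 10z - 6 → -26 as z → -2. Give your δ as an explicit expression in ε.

δ = ε/10

Let ε > 0 be given. We need δ > 0 so that 0 < |z + 2| < δ implies |(10z - 6) + 26| < ε.
Since (10z - 6) + 26 = 10(z + 2), we have |(10z - 6) + 26| = 10|z + 2|.
So 10|z + 2| < ε exactly when |z + 2| < ε/10.
Choosing δ = ε/10 gives |(10z - 6) + 26| = 10|z + 2| < ε whenever |z + 2| < δ.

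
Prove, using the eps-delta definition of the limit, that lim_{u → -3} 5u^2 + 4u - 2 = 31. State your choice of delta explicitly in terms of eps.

delta = min(1, eps/31)

Fix eps > 0. We want delta > 0 such that 0 < |u + 3| < delta implies |(5u^2 + 4u - 2) − 31| < eps.
(5u^2 + 4u - 2) − 31 = 5u^2 + 4u - 33 = (u + 3)(5u - 11).
So |(5u^2 + 4u - 2) − 31| = |u + 3|·|5u - 11|.
Assume first that |u + 3| < 1, so |u| < 4. Then |5u - 11| ≤ 5·4 + 11 = 31.
Hence |(5u^2 + 4u - 2) − 31| ≤ 31|u + 3| < eps provided |u + 3| < eps/31.
Choosing delta = min(1, eps/31) ensures both conditions, hence |(5u^2 + 4u - 2) − 31| < eps.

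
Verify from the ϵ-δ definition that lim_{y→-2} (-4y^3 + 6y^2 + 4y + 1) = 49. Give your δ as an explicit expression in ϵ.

Let ϵ > 0 be given. We want δ > 0 such that 0 < |y + 2| < δ implies |(-4y^3 + 6y^2 + 4y + 1) − 49| < ϵ.
(-4y^3 + 6y^2 + 4y + 1) − 49 = -4y^3 + 6y^2 + 4y - 48 = (y + 2)(-4y^2 + 14y - 24).
So |(-4y^3 + 6y^2 + 4y + 1) − 49| = |y + 2|·|-4y^2 + 14y - 24|.
Assume first that |y + 2| < 2, so |y| < 4. Then |-4y^2 + 14y - 24| ≤ 4·4^2 + 14·4 + 24 = 144.
Hence |(-4y^3 + 6y^2 + 4y + 1) − 49| ≤ 144|y + 2| < ϵ provided |y + 2| < ϵ/144.
Choosing δ = min(2, ϵ/144) ensures both conditions, hence |(-4y^3 + 6y^2 + 4y + 1) − 49| < ϵ.

δ = min(2, ϵ/144)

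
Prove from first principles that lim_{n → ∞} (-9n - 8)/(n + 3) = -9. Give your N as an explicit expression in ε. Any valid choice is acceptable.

N = 19/ε

Fix ε > 0. For n ≥ 1, |(-9n - 8)/(n + 3) + 9| = |19|/((n + 3)) = 19/((n + 3)).
Since n + 3 ≥ n for n ≥ 1, this is ≤ 19/(n) = 19/n.
So |(-9n - 8)/(n + 3) + 9| < ε whenever n > 19/ε.
Take N = 19/ε. If n > N then |(-9n - 8)/(n + 3) + 9| ≤ 19/n < ε.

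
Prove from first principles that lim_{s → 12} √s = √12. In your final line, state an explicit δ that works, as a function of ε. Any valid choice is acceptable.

δ = min(12, √12·ε)

Let ε > 0 be given. We want δ > 0 such that 0 < |s − 12| < δ implies |√s − √12| < ε.
Rationalise: √s − √12 = (s − 12)/(√s + √12), so |√s − √12| = |s − 12|/(√s + √12).
Restrict δ ≤ 12 so that |s − 12| < 12 forces s > 0, and then √s + √12 > √12.
Hence |√s − √12| < |s − 12|/√12, which is < ε once |s − 12| < √12·ε.
Take δ = min(12, √12·ε). If 0 < |s − 12| < δ then s > 0 and |√s − √12| < |s − 12|/√12 < ε.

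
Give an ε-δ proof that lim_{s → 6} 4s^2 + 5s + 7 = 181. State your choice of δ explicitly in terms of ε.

δ = min(1, ε/57)

Fix ε > 0. We want δ > 0 such that 0 < |s − 6| < δ implies |(4s^2 + 5s + 7) − 181| < ε.
(4s^2 + 5s + 7) − 181 = 4s^2 + 5s - 174 = (s − 6)(4s + 29).
So |(4s^2 + 5s + 7) − 181| = |s − 6|·|4s + 29|.
Assume first that |s − 6| < 1, so |s| < 7. Then |4s + 29| ≤ 4·7 + 29 = 57.
Hence |(4s^2 + 5s + 7) − 181| ≤ 57|s − 6| < ε provided |s − 6| < ε/57.
Choosing δ = min(1, ε/57) ensures both conditions, hence |(4s^2 + 5s + 7) − 181| < ε.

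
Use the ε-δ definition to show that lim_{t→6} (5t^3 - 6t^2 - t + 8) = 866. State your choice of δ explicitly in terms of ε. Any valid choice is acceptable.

δ = min(1, ε/556)

Let ε > 0. We want δ > 0 such that 0 < |t − 6| < δ implies |(5t^3 - 6t^2 - t + 8) − 866| < ε.
(5t^3 - 6t^2 - t + 8) − 866 = 5t^3 - 6t^2 - t - 858 = (t − 6)(5t^2 + 24t + 143).
So |(5t^3 - 6t^2 - t + 8) − 866| = |t − 6|·|5t^2 + 24t + 143|.
Assume first that |t − 6| < 1, so |t| < 7. Then |5t^2 + 24t + 143| ≤ 5·7^2 + 24·7 + 143 = 556.
Hence |(5t^3 - 6t^2 - t + 8) − 866| ≤ 556|t − 6| < ε provided |t − 6| < ε/556.
Choosing δ = min(1, ε/556) ensures both conditions, hence |(5t^3 - 6t^2 - t + 8) − 866| < ε.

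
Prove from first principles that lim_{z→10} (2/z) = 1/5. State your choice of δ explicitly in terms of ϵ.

Let ϵ > 0. We seek δ > 0 such that 0 < |z − 10| < δ implies |2/z − (1/5)| < ϵ.
|2/z − (1/5)| = 2·|10 − z|/(10·|z|) = 2|z − 10|/(10|z|).
Require δ ≤ 5 so that |z| > 10 − 5 = 5, hence 10|z| > 50.
Then |2/z − (1/5)| < 2|z − 10|/50, which is < ϵ when |z − 10| < 25ϵ.
Take δ = min(5, 25ϵ). Then 0 < |z − 10| < δ gives both |z − 10| < 5 and |z − 10| < 25ϵ, so |2/z − (1/5)| < ϵ.

δ = min(5, 25ϵ)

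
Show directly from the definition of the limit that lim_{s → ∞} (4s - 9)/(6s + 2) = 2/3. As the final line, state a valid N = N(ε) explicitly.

N = (31/18)/ε

Fix ε > 0. We seek N > 0 such that s > N implies |(4s - 9)/(6s + 2) − (2/3)| < ε.
(4s - 9)/(6s + 2) − (2/3) = (6(4s - 9) − 4(6s + 2)) / (6(6s + 2)) = -62/(6(6s + 2)).
For s > 0 we have 6s + 2 > 6s, so |(4s - 9)/(6s + 2) − (2/3)| = 62/(6(6s + 2)) < 62/(6·6s) = (31/18)/s.
Thus |(4s - 9)/(6s + 2) − (2/3)| < ε whenever s > (31/18)/ε.
Take N = (31/18)/ε. If s > N then |(4s - 9)/(6s + 2) − (2/3)| < (31/18)/s < ε.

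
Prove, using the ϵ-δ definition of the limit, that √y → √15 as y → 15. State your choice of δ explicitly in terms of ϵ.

δ = min(15, √15·ϵ)

Let ϵ > 0. We want δ > 0 such that 0 < |y − 15| < δ implies |√y − √15| < ϵ.
Rationalise: √y − √15 = (y − 15)/(√y + √15), so |√y − √15| = |y − 15|/(√y + √15).
Restrict δ ≤ 15 so that |y − 15| < 15 forces y > 0, and then √y + √15 > √15.
Hence |√y − √15| < |y − 15|/√15, which is < ϵ once |y − 15| < √15·ϵ.
Take δ = min(15, √15·ϵ). If 0 < |y − 15| < δ then y > 0 and |√y − √15| < |y − 15|/√15 < ϵ.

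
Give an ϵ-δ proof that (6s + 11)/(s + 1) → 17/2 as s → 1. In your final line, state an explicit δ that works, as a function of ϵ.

δ = min(1, (2/5)ϵ)

Suppose ϵ > 0. We want δ > 0 with 0 < |s − 1| < δ ⇒ |(6s + 11)/(s + 1) − (17/2)| < ϵ.
Combining over a common denominator, (6s + 11)/(s + 1) − (17/2) = [(6s + 11)·2 − 17·(s + 1)] / [2·(s + 1)] = -5(s − 1) / (2(s + 1)).
So |(6s + 11)/(s + 1) − (17/2)| = 5|s − 1| / (2·|s + 1|).
Require δ ≤ 1, so |s + 1| ≥ |2| − |s − 1| > 2 − 1 = 1.
Hence |(6s + 11)/(s + 1) − (17/2)| < 5|s − 1|/(2·1) = (5/2)|s − 1|, which is < ϵ once |s − 1| < (2/5)ϵ.
Take δ = min(1, (2/5)ϵ). Then 0 < |s − 1| < δ forces both bounds, so |(6s + 11)/(s + 1) − (17/2)| < ϵ.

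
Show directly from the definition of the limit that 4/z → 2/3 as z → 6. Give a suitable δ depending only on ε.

δ = min(3, (9/2)ε)

Fix ε > 0. We seek δ > 0 such that 0 < |z − 6| < δ implies |4/z − (2/3)| < ε.
|4/z − (2/3)| = 4·|6 − z|/(6·|z|) = 4|z − 6|/(6|z|).
Restrict δ ≤ 3. Then |z − 6| < 3 gives |z| > 3, so 6|z| > 18.
Then |4/z − (2/3)| < 4|z − 6|/18, which is < ε when |z − 6| < (9/2)ε.
Take δ = min(3, (9/2)ε). Then 0 < |z − 6| < δ gives both |z − 6| < 3 and |z − 6| < (9/2)ε, so |4/z − (2/3)| < ε.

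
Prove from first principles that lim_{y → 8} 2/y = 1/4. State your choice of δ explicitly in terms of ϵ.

δ = min(4, 16ϵ)

Let ϵ > 0. We seek δ > 0 such that 0 < |y − 8| < δ implies |2/y − (1/4)| < ϵ.
|2/y − (1/4)| = 2·|8 − y|/(8·|y|) = 2|y − 8|/(8|y|).
Restrict δ ≤ 4. Then |y − 8| < 4 gives |y| > 4, so 8|y| > 32.
Then |2/y − (1/4)| < 2|y − 8|/32, which is < ϵ when |y − 8| < 16ϵ.
Take δ = min(4, 16ϵ). Then 0 < |y − 8| < δ gives both |y − 8| < 4 and |y − 8| < 16ϵ, so |2/y − (1/4)| < ϵ.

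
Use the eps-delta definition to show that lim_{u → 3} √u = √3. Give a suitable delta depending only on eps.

delta = min(3, √3·eps)

Fix eps > 0. We want delta > 0 such that 0 < |u − 3| < delta implies |√u − √3| < eps.
Rationalise: √u − √3 = (u − 3)/(√u + √3), so |√u − √3| = |u − 3|/(√u + √3).
Restrict delta ≤ 3 so that |u − 3| < 3 forces u > 0, and then √u + √3 > √3.
Hence |√u − √3| < |u − 3|/√3, which is < eps once |u − 3| < √3·eps.
Take delta = min(3, √3·eps). If 0 < |u − 3| < delta then u > 0 and |√u − √3| < |u − 3|/√3 < eps.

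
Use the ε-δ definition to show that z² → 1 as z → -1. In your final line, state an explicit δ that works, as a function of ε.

δ = min(1, ε/3)

Fix ε > 0. We seek δ > 0 with 0 < |z + 1| < δ ⇒ |z² − 1| < ε.
Factor: z² − 1 = (z + 1)(z - 1), so |z² − 1| = |z + 1|·|z - 1|.
Restrict δ ≤ 1. Then |z + 1| < 1 gives |z| < 2, so by the triangle inequality |z - 1| ≤ 2 + 1 = 3.
Hence |z² − 1| ≤ 3|z + 1|, which is < ε once |z + 1| < ε/3.
Take δ = min(1, ε/3). If 0 < |z + 1| < δ then both bounds hold and |z² − 1| ≤ 3|z + 1| < 3·(ε/3) = ε.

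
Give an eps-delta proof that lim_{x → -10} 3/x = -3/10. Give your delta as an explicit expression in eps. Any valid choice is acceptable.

delta = min(5, (50/3)eps)

Fix eps > 0. We seek delta > 0 such that 0 < |x + 10| < delta implies |3/x + 3/10| < eps.
|3/x + 3/10| = 3·|-10 − x|/(10·|x|) = 3|x + 10|/(10|x|).
Restrict delta ≤ 5. Then |x + 10| < 5 gives |x| > 5, so 10|x| > 50.
Then |3/x + 3/10| < 3|x + 10|/50, which is < eps when |x + 10| < (50/3)eps.
Take delta = min(5, (50/3)eps). Then 0 < |x + 10| < delta gives both |x + 10| < 5 and |x + 10| < (50/3)eps, so |3/x + 3/10| < eps.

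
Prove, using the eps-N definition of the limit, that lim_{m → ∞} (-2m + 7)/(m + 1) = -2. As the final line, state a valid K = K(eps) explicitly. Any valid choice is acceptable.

K = 9/eps

Suppose eps > 0. For m ≥ 1, |(-2m + 7)/(m + 1) + 2| = |9|/((m + 1)) = 9/((m + 1)).
Since m + 1 ≥ m for m ≥ 1, this is ≤ 9/(m) = 9/m.
So |(-2m + 7)/(m + 1) + 2| < eps whenever m > 9/eps.
Take K = 9/eps. If m > K then |(-2m + 7)/(m + 1) + 2| ≤ 9/m < eps.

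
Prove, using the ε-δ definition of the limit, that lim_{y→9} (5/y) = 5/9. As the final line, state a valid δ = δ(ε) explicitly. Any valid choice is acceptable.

Let ε > 0 be given. We seek δ > 0 such that 0 < |y − 9| < δ implies |5/y − (5/9)| < ε.
|5/y − (5/9)| = 5·|9 − y|/(9·|y|) = 5|y − 9|/(9|y|).
Require δ ≤ 9/2 so that |y| > 9 − 9/2 = 9/2, hence 9|y| > 81/2.
Then |5/y − (5/9)| < 5|y − 9|/(81/2), which is < ε when |y − 9| < (81/10)ε.
Take δ = min(9/2, (81/10)ε). Then 0 < |y − 9| < δ gives both |y − 9| < 9/2 and |y − 9| < (81/10)ε, so |5/y − (5/9)| < ε.

δ = min(9/2, (81/10)ε)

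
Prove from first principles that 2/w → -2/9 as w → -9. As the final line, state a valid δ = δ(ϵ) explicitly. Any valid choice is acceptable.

δ = min(9/2, (81/4)ϵ)

Suppose ϵ > 0. We seek δ > 0 such that 0 < |w + 9| < δ implies |2/w + 2/9| < ϵ.
|2/w + 2/9| = 2·|-9 − w|/(9·|w|) = 2|w + 9|/(9|w|).
Require δ ≤ 9/2 so that |w| > 9 − 9/2 = 9/2, hence 9|w| > 81/2.
Then |2/w + 2/9| < 2|w + 9|/(81/2), which is < ϵ when |w + 9| < (81/4)ϵ.
Take δ = min(9/2, (81/4)ϵ). Then 0 < |w + 9| < δ gives both |w + 9| < 9/2 and |w + 9| < (81/4)ϵ, so |2/w + 2/9| < ϵ.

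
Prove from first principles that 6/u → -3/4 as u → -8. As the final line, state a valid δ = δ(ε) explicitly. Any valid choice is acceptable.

Let ε > 0 be given. We seek δ > 0 such that 0 < |u + 8| < δ implies |6/u + 3/4| < ε.
|6/u + 3/4| = 6·|-8 − u|/(8·|u|) = 6|u + 8|/(8|u|).
Require δ ≤ 4 so that |u| > 8 − 4 = 4, hence 8|u| > 32.
Then |6/u + 3/4| < 6|u + 8|/32, which is < ε when |u + 8| < (16/3)ε.
Take δ = min(4, (16/3)ε). Then 0 < |u + 8| < δ gives both |u + 8| < 4 and |u + 8| < (16/3)ε, so |6/u + 3/4| < ε.

δ = min(4, (16/3)ε)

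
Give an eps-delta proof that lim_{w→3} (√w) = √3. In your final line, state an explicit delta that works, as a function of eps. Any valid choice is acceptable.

Fix eps > 0. We want delta > 0 such that 0 < |w − 3| < delta implies |√w − √3| < eps.
Rationalise: √w − √3 = (w − 3)/(√w + √3), so |√w − √3| = |w − 3|/(√w + √3).
Restrict delta ≤ 3 so that |w − 3| < 3 forces w > 0, and then √w + √3 > √3.
Hence |√w − √3| < |w − 3|/√3, which is < eps once |w − 3| < √3·eps.
Take delta = min(3, √3·eps). If 0 < |w − 3| < delta then w > 0 and |√w − √3| < |w − 3|/√3 < eps.

delta = min(3, √3·eps)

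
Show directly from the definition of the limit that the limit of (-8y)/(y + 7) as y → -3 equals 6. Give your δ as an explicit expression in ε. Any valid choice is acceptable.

δ = min(2, (1/7)ε)

Suppose ε > 0. We want δ > 0 with 0 < |y + 3| < δ ⇒ |(-8y)/(y + 7) − 6| < ε.
Combining over a common denominator, (-8y)/(y + 7) − 6 = [(-8y)·4 − 24·(y + 7)] / [4·(y + 7)] = -56(y + 3) / (4(y + 7)).
So |(-8y)/(y + 7) − 6| = 56|y + 3| / (4·|y + 7|).
Require δ ≤ 2, so |y + 7| ≥ |4| − |y + 3| > 4 − 2 = 2.
Hence |(-8y)/(y + 7) − 6| < 56|y + 3|/(4·2) = 7|y + 3|, which is < ε once |y + 3| < (1/7)ε.
Take δ = min(2, (1/7)ε). Then 0 < |y + 3| < δ forces both bounds, so |(-8y)/(y + 7) − 6| < ε.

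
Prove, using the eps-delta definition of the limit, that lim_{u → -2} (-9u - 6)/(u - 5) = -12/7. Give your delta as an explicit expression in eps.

Suppose eps > 0. We want delta > 0 with 0 < |u + 2| < delta ⇒ |(-9u - 6)/(u - 5) + 12/7| < eps.
Combining over a common denominator, (-9u - 6)/(u - 5) + 12/7 = [(-9u - 6)·(-7) − 12·(u - 5)] / [(-7)·(u - 5)] = 51(u + 2) / ((-7)(u - 5)).
So |(-9u - 6)/(u - 5) + 12/7| = 51|u + 2| / (7·|u − 5|).
Require delta ≤ 7/2, so |u − 5| ≥ |-7| − |u + 2| > 7 − 7/2 = 7/2.
Hence |(-9u - 6)/(u - 5) + 12/7| < 51|u + 2|/(7·(7/2)) = (102/49)|u + 2|, which is < eps once |u + 2| < (49/102)eps.
Take delta = min(7/2, (49/102)eps). Then 0 < |u + 2| < delta forces both bounds, so |(-9u - 6)/(u - 5) + 12/7| < eps.

delta = min(7/2, (49/102)eps)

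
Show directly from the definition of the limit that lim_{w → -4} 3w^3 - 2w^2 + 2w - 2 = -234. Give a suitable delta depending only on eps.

delta = min(1, eps/203)

Suppose eps > 0. We want delta > 0 such that 0 < |w + 4| < delta implies |(3w^3 - 2w^2 + 2w - 2) + 234| < eps.
(3w^3 - 2w^2 + 2w - 2) + 234 = 3w^3 - 2w^2 + 2w + 232 = (w + 4)(3w^2 - 14w + 58).
So |(3w^3 - 2w^2 + 2w - 2) + 234| = |w + 4|·|3w^2 - 14w + 58|.
Assume first that |w + 4| < 1, so |w| < 5. Then |3w^2 - 14w + 58| ≤ 3·5^2 + 14·5 + 58 = 203.
Hence |(3w^3 - 2w^2 + 2w - 2) + 234| ≤ 203|w + 4| < eps provided |w + 4| < eps/203.
Take delta = min(1, eps/203). Then 0 < |w + 4| < delta gives both |w + 4| < 1 and |w + 4| < eps/203, so |(3w^3 - 2w^2 + 2w - 2) + 234| < eps.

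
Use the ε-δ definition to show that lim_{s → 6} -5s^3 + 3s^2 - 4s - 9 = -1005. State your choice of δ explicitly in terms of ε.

Fix ε > 0. We want δ > 0 such that 0 < |s − 6| < δ implies |(-5s^3 + 3s^2 - 4s - 9) + 1005| < ε.
(-5s^3 + 3s^2 - 4s - 9) + 1005 = -5s^3 + 3s^2 - 4s + 996 = (s − 6)(-5s^2 - 27s - 166).
So |(-5s^3 + 3s^2 - 4s - 9) + 1005| = |s − 6|·|-5s^2 - 27s - 166|.
Require δ ≤ 2. Then |s − 6| < 2 gives |s| < 8, and by the triangle inequality |-5s^2 - 27s - 166| ≤ 5·8^2 + 27·8 + 166 = 702.
Hence |(-5s^3 + 3s^2 - 4s - 9) + 1005| ≤ 702|s − 6| < ε provided |s − 6| < ε/702.
Take δ = min(2, ε/702). Then 0 < |s − 6| < δ gives both |s − 6| < 2 and |s − 6| < ε/702, so |(-5s^3 + 3s^2 - 4s - 9) + 1005| < ε.

δ = min(2, ε/702)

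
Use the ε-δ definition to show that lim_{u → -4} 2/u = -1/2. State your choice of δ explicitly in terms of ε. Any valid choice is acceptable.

Let ε > 0. We seek δ > 0 such that 0 < |u + 4| < δ implies |2/u + 1/2| < ε.
|2/u + 1/2| = 2·|-4 − u|/(4·|u|) = 2|u + 4|/(4|u|).
Restrict δ ≤ 2. Then |u + 4| < 2 gives |u| > 2, so 4|u| > 8.
Then |2/u + 1/2| < 2|u + 4|/8, which is < ε when |u + 4| < 4ε.
Take δ = min(2, 4ε). Then 0 < |u + 4| < δ gives both |u + 4| < 2 and |u + 4| < 4ε, so |2/u + 1/2| < ε.

δ = min(2, 4ε)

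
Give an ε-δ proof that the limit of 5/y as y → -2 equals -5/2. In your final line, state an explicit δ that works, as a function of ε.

δ = min(1, (2/5)ε)

Suppose ε > 0. We seek δ > 0 such that 0 < |y + 2| < δ implies |5/y + 5/2| < ε.
|5/y + 5/2| = 5·|-2 − y|/(2·|y|) = 5|y + 2|/(2|y|).
Require δ ≤ 1 so that |y| > 2 − 1 = 1, hence 2|y| > 2.
Then |5/y + 5/2| < 5|y + 2|/2, which is < ε when |y + 2| < (2/5)ε.
Take δ = min(1, (2/5)ε). Then 0 < |y + 2| < δ gives both |y + 2| < 1 and |y + 2| < (2/5)ε, so |5/y + 5/2| < ε.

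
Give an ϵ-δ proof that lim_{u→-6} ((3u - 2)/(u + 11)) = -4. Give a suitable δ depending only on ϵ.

δ = min(5/2, (5/14)ϵ)

Suppose ϵ > 0. We want δ > 0 with 0 < |u + 6| < δ ⇒ |(3u - 2)/(u + 11) + 4| < ϵ.
Combining over a common denominator, (3u - 2)/(u + 11) + 4 = [(3u - 2)·5 − (-20)·(u + 11)] / [5·(u + 11)] = 35(u + 6) / (5(u + 11)).
So |(3u - 2)/(u + 11) + 4| = 35|u + 6| / (5·|u + 11|).
Restrict δ ≤ 5/2. Then |u + 6| < 5/2 gives |u + 11| = |(u + 6) + 5| ≥ 5 − 5/2 = 5/2.
Hence |(3u - 2)/(u + 11) + 4| < 35|u + 6|/(5·(5/2)) = (14/5)|u + 6|, which is < ϵ once |u + 6| < (5/14)ϵ.
Take δ = min(5/2, (5/14)ϵ). Then 0 < |u + 6| < δ forces both bounds, so |(3u - 2)/(u + 11) + 4| < ϵ.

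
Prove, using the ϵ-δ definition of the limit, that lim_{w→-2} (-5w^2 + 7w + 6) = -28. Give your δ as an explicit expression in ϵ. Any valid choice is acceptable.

δ = min(2, ϵ/37)

Fix ϵ > 0. We want δ > 0 such that 0 < |w + 2| < δ implies |(-5w^2 + 7w + 6) + 28| < ϵ.
(-5w^2 + 7w + 6) + 28 = -5w^2 + 7w + 34 = (w + 2)(-5w + 17).
So |(-5w^2 + 7w + 6) + 28| = |w + 2|·|-5w + 17|.
Assume first that |w + 2| < 2, so |w| < 4. Then |-5w + 17| ≤ 5·4 + 17 = 37.
Hence |(-5w^2 + 7w + 6) + 28| ≤ 37|w + 2| < ϵ provided |w + 2| < ϵ/37.
Take δ = min(2, ϵ/37). Then 0 < |w + 2| < δ gives both |w + 2| < 2 and |w + 2| < ϵ/37, so |(-5w^2 + 7w + 6) + 28| < ϵ.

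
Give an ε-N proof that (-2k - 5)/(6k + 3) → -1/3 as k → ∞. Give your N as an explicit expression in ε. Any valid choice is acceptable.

Let ε > 0 be given. For k ≥ 1, |(-2k - 5)/(6k + 3) + 1/3| = |-24|/(6(6k + 3)) = 24/(6(6k + 3)).
Since 6k + 3 ≥ 6k for k ≥ 1, this is ≤ 24/(6·6k) = (2/3)/k.
So |(-2k - 5)/(6k + 3) + 1/3| < ε whenever k > (2/3)/ε.
Take N = (2/3)/ε. If k > N then |(-2k - 5)/(6k + 3) + 1/3| ≤ (2/3)/k < ε.

N = (2/3)/ε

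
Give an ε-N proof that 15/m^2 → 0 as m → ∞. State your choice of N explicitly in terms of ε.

Let ε > 0. For m ≥ 1, |15/m^2 − 0| = 15/m^2.
15/m^2 < ε ⇔ m^2 > 15/ε ⇔ m > (15/ε)^{1/2}.
Take N = (15/ε)^{1/2}. Then m > N implies 15/m^2 < ε.

N = (15/ε)^{1/2}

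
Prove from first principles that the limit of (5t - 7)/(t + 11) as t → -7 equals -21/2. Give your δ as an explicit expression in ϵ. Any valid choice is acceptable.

δ = min(2, (4/31)ϵ)

Fix ϵ > 0. We want δ > 0 with 0 < |t + 7| < δ ⇒ |(5t - 7)/(t + 11) + 21/2| < ϵ.
Combining over a common denominator, (5t - 7)/(t + 11) + 21/2 = [(5t - 7)·4 − (-42)·(t + 11)] / [4·(t + 11)] = 62(t + 7) / (4(t + 11)).
So |(5t - 7)/(t + 11) + 21/2| = 62|t + 7| / (4·|t + 11|).
Restrict δ ≤ 2. Then |t + 7| < 2 gives |t + 11| = |(t + 7) + 4| ≥ 4 − 2 = 2.
Hence |(5t - 7)/(t + 11) + 21/2| < 62|t + 7|/(4·2) = (31/4)|t + 7|, which is < ϵ once |t + 7| < (4/31)ϵ.
Take δ = min(2, (4/31)ϵ). Then 0 < |t + 7| < δ forces both bounds, so |(5t - 7)/(t + 11) + 21/2| < ϵ.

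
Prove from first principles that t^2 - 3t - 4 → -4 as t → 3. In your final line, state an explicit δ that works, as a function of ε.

δ = min(2, ε/5)

Let ε > 0 be given. We want δ > 0 such that 0 < |t − 3| < δ implies |(t^2 - 3t - 4) + 4| < ε.
(t^2 - 3t - 4) + 4 = t^2 - 3t = (t − 3)(t).
So |(t^2 - 3t - 4) + 4| = |t − 3|·|t|.
Require δ ≤ 2. Then |t − 3| < 2 gives |t| < 5, and by the triangle inequality |t| ≤ 5 = 5.
Hence |(t^2 - 3t - 4) + 4| ≤ 5|t − 3| < ε provided |t − 3| < ε/5.
Take δ = min(2, ε/5). Then 0 < |t − 3| < δ gives both |t − 3| < 2 and |t − 3| < ε/5, so |(t^2 - 3t - 4) + 4| < ε.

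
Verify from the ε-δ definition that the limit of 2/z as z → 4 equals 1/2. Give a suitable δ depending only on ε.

δ = min(2, 4ε)

Let ε > 0. We seek δ > 0 such that 0 < |z − 4| < δ implies |2/z − (1/2)| < ε.
|2/z − (1/2)| = 2·|4 − z|/(4·|z|) = 2|z − 4|/(4|z|).
Require δ ≤ 2 so that |z| > 4 − 2 = 2, hence 4|z| > 8.
Then |2/z − (1/2)| < 2|z − 4|/8, which is < ε when |z − 4| < 4ε.
Take δ = min(2, 4ε). Then 0 < |z − 4| < δ gives both |z − 4| < 2 and |z − 4| < 4ε, so |2/z − (1/2)| < ε.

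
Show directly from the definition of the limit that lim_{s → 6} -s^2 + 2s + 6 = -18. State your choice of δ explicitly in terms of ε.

δ = min(1, ε/11)

Let ε > 0. We want δ > 0 such that 0 < |s − 6| < δ implies |(-s^2 + 2s + 6) + 18| < ε.
(-s^2 + 2s + 6) + 18 = -s^2 + 2s + 24 = (s − 6)(-s - 4).
So |(-s^2 + 2s + 6) + 18| = |s − 6|·|-s - 4|.
Require δ ≤ 1. Then |s − 6| < 1 gives |s| < 7, and by the triangle inequality |-s - 4| ≤ 7 + 4 = 11.
Hence |(-s^2 + 2s + 6) + 18| ≤ 11|s − 6| < ε provided |s − 6| < ε/11.
Choosing δ = min(1, ε/11) ensures both conditions, hence |(-s^2 + 2s + 6) + 18| < ε.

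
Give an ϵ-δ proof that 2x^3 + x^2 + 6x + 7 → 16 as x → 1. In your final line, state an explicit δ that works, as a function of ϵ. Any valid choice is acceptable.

Fix ϵ > 0. We want δ > 0 such that 0 < |x − 1| < δ implies |(2x^3 + x^2 + 6x + 7) − 16| < ϵ.
(2x^3 + x^2 + 6x + 7) − 16 = 2x^3 + x^2 + 6x - 9 = (x − 1)(2x^2 + 3x + 9).
So |(2x^3 + x^2 + 6x + 7) − 16| = |x − 1|·|2x^2 + 3x + 9|.
Assume first that |x − 1| < 1, so |x| < 2. Then |2x^2 + 3x + 9| ≤ 2·2^2 + 3·2 + 9 = 23.
Hence |(2x^3 + x^2 + 6x + 7) − 16| ≤ 23|x − 1| < ϵ provided |x − 1| < ϵ/23.
Choosing δ = min(1, ϵ/23) ensures both conditions, hence |(2x^3 + x^2 + 6x + 7) − 16| < ϵ.

δ = min(1, ϵ/23)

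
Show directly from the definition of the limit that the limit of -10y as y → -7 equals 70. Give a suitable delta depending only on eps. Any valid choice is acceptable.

Let eps > 0. We need delta > 0 so that 0 < |y + 7| < delta implies |(-10y) − 70| < eps.
|(-10y) − 70| = |-10y - 70| = 10|y + 7|.
So 10|y + 7| < eps exactly when |y + 7| < eps/10.
Take delta = eps/10. If 0 < |y + 7| < delta then |(-10y) − 70| = 10|y + 7| < 10·(eps/10) = eps.

delta = eps/10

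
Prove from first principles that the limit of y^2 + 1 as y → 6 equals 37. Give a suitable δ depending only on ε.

Suppose ε > 0. We want δ > 0 such that 0 < |y − 6| < δ implies |(y^2 + 1) − 37| < ε.
(y^2 + 1) − 37 = y^2 - 36 = (y − 6)(y + 6).
So |(y^2 + 1) − 37| = |y − 6|·|y + 6|.
Assume first that |y − 6| < 1, so |y| < 7. Then |y + 6| ≤ 7 + 6 = 13.
Hence |(y^2 + 1) − 37| ≤ 13|y − 6| < ε provided |y − 6| < ε/13.
Take δ = min(1, ε/13). Then 0 < |y − 6| < δ gives both |y − 6| < 1 and |y − 6| < ε/13, so |(y^2 + 1) − 37| < ε.

δ = min(1, ε/13)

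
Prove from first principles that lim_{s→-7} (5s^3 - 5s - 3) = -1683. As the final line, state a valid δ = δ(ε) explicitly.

Let ε > 0. We want δ > 0 such that 0 < |s + 7| < δ implies |(5s^3 - 5s - 3) + 1683| < ε.
(5s^3 - 5s - 3) + 1683 = 5s^3 - 5s + 1680 = (s + 7)(5s^2 - 35s + 240).
So |(5s^3 - 5s - 3) + 1683| = |s + 7|·|5s^2 - 35s + 240|.
Assume first that |s + 7| < 1, so |s| < 8. Then |5s^2 - 35s + 240| ≤ 5·8^2 + 35·8 + 240 = 840.
Hence |(5s^3 - 5s - 3) + 1683| ≤ 840|s + 7| < ε provided |s + 7| < ε/840.
Choosing δ = min(1, ε/840) ensures both conditions, hence |(5s^3 - 5s - 3) + 1683| < ε.

δ = min(1, ε/840)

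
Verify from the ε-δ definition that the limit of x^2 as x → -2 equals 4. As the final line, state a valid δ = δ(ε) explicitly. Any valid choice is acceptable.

δ = min(2, ε/6)

Let ε > 0 be given. We seek δ > 0 with 0 < |x + 2| < δ ⇒ |x^2 − 4| < ε.
Factor: x^2 − 4 = (x + 2)(x - 2), so |x^2 − 4| = |x + 2|·|x - 2|.
Impose δ ≤ 2 so that |x| < 4; then |x - 2| ≤ 6.
Hence |x^2 − 4| ≤ 6|x + 2|, which is < ε once |x + 2| < ε/6.
Take δ = min(2, ε/6). If 0 < |x + 2| < δ then both bounds hold and |x^2 − 4| ≤ 6|x + 2| < 6·(ε/6) = ε.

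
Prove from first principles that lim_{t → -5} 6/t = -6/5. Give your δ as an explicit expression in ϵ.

Let ϵ > 0. We seek δ > 0 such that 0 < |t + 5| < δ implies |6/t + 6/5| < ϵ.
|6/t + 6/5| = 6·|-5 − t|/(5·|t|) = 6|t + 5|/(5|t|).
Require δ ≤ 5/2 so that |t| > 5 − 5/2 = 5/2, hence 5|t| > 25/2.
Then |6/t + 6/5| < 6|t + 5|/(25/2), which is < ϵ when |t + 5| < (25/12)ϵ.
Take δ = min(5/2, (25/12)ϵ). Then 0 < |t + 5| < δ gives both |t + 5| < 5/2 and |t + 5| < (25/12)ϵ, so |6/t + 6/5| < ϵ.

δ = min(5/2, (25/12)ϵ)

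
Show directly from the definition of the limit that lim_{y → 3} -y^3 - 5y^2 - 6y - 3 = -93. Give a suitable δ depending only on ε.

δ = min(1, ε/78)

Fix ε > 0. We want δ > 0 such that 0 < |y − 3| < δ implies |(-y^3 - 5y^2 - 6y - 3) + 93| < ε.
(-y^3 - 5y^2 - 6y - 3) + 93 = -y^3 - 5y^2 - 6y + 90 = (y − 3)(-y^2 - 8y - 30).
So |(-y^3 - 5y^2 - 6y - 3) + 93| = |y − 3|·|-y^2 - 8y - 30|.
Require δ ≤ 1. Then |y − 3| < 1 gives |y| < 4, and by the triangle inequality |-y^2 - 8y - 30| ≤ 4^2 + 8·4 + 30 = 78.
Hence |(-y^3 - 5y^2 - 6y - 3) + 93| ≤ 78|y − 3| < ε provided |y − 3| < ε/78.
Choosing δ = min(1, ε/78) ensures both conditions, hence |(-y^3 - 5y^2 - 6y - 3) + 93| < ε.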